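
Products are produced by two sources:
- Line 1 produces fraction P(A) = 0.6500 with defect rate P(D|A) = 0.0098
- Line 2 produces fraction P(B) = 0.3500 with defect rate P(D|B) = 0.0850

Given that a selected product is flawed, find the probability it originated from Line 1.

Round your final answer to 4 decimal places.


Let A = from Line 1, D = flawed

Given:
- P(A) = 0.6500, P(B) = 0.3500
- P(D|A) = 0.0098, P(D|B) = 0.0850

Step 1: Find P(D)
P(D) = P(D|A)P(A) + P(D|B)P(B)
     = 0.0098 × 0.6500 + 0.0850 × 0.3500
     = 0.00637000 + 0.02975000
     = 0.03612000

Step 2: Apply Bayes' theorem
P(A|D) = P(D|A)P(A) / P(D)
       = 0.00637000 / 0.03612000
       = 0.1764


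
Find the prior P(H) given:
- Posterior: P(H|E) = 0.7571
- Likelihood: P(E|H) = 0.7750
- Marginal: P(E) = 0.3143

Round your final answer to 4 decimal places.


From Bayes' theorem: P(H|E) = P(E|H) × P(H) / P(E)

Rearranging for P(H):
P(H) = P(H|E) × P(E) / P(E|H)
     = 0.7571 × 0.3143 / 0.7750
     = 0.23795653 / 0.7750
     = 0.3070


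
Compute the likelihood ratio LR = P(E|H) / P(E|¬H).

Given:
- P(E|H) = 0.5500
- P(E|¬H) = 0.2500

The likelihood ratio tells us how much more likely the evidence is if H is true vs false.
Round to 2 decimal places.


Likelihood Ratio (LR) = P(E|H) / P(E|¬H)

LR = 0.5500 / 0.2500
   = 2.20

The evidence is 2.20 times more likely if H is true than if H is false.
Because LR exceeds 1, E is evidence for H.


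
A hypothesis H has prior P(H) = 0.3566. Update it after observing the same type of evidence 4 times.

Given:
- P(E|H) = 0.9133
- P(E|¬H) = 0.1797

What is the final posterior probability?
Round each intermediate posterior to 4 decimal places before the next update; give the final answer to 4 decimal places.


Sequential Bayesian updating:

Initial prior: P(H) = 0.3566

Update 1:
  P(E) = 0.9133 × 0.3566 + 0.1797 × 0.6434 = 0.32568278 + 0.11561898 = 0.44130176
  P(H|E) = 0.32568278 / 0.44130176 = 0.7380

Update 2:
  P(E) = 0.9133 × 0.7380 + 0.1797 × 0.2620 = 0.67401540 + 0.04708140 = 0.72109680
  P(H|E) = 0.67401540 / 0.72109680 = 0.9347

Update 3:
  P(E) = 0.9133 × 0.9347 + 0.1797 × 0.0653 = 0.85366151 + 0.01173441 = 0.86539592
  P(H|E) = 0.85366151 / 0.86539592 = 0.9864

Update 4:
  P(E) = 0.9133 × 0.9864 + 0.1797 × 0.0136 = 0.90087912 + 0.00244392 = 0.90332304
  P(H|E) = 0.90087912 / 0.90332304 = 0.9973

Final posterior: 0.9973


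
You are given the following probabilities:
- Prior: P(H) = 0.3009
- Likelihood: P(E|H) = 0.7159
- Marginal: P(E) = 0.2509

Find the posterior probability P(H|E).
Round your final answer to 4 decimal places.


Using Bayes' theorem:

P(H|E) = P(E|H) × P(H) / P(E)
       = 0.7159 × 0.3009 / 0.2509
       = 0.21541431 / 0.2509
       = 0.8586

The evidence strengthens our belief in H.
Prior: 0.3009 → Posterior: 0.8586


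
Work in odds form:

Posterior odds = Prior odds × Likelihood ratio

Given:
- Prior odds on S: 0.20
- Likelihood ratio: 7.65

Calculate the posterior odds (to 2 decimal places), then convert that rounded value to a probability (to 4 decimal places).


Step 1: Calculate posterior odds
Posterior odds = Prior odds × LR
               = 0.20 × 7.65
               = 1.53

Step 2: Convert to probability
P(S|E) = Posterior odds / (1 + Posterior odds)
       = 1.53 / (1 + 1.53)
       = 1.53 / 2.53
       = 0.6047

The evidence increased P(S) from 0.1667 to 0.6047.


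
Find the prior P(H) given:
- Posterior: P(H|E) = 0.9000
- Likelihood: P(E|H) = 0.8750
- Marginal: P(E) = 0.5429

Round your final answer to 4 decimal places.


From Bayes' theorem: P(H|E) = P(E|H) × P(H) / P(E)

Rearranging for P(H):
P(H) = P(H|E) × P(E) / P(E|H)
     = 0.9000 × 0.5429 / 0.8750
     = 0.48861000 / 0.8750
     = 0.5584


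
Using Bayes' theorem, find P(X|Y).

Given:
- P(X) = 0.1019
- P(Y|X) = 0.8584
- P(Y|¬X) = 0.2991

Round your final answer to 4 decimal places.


Bayes' theorem: P(X|Y) = P(Y|X) × P(X) / P(Y)

Step 1: Calculate P(Y) using law of total probability
P(Y) = P(Y|X)P(X) + P(Y|¬X)P(¬X)
     = 0.8584 × 0.1019 + 0.2991 × 0.8981
     = 0.08747096 + 0.26862171
     = 0.35609267

Step 2: Apply Bayes' theorem
P(X|Y) = P(Y|X) × P(X) / P(Y)
       = 0.08747096 / 0.35609267
       = 0.2456


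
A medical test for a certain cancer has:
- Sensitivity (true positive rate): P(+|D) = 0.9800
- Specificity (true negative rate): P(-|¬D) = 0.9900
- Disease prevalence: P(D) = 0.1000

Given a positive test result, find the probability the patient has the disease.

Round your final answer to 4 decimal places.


Let D = has disease, + = positive test

Given:
- P(D) = 0.1000 (prevalence)
- P(+|D) = 0.9800 (sensitivity)
- P(-|¬D) = 0.9900 (specificity)
- P(+|¬D) = 0.0100 (false positive rate = 1 - specificity)

Step 1: Find P(+)
P(+) = P(+|D)P(D) + P(+|¬D)P(¬D)
     = 0.9800 × 0.1000 + 0.0100 × 0.9000
     = 0.09800000 + 0.00900000
     = 0.10700000

Step 2: Apply Bayes' theorem for P(D|+)
P(D|+) = P(+|D)P(D) / P(+)
       = 0.09800000 / 0.10700000
       = 0.9159


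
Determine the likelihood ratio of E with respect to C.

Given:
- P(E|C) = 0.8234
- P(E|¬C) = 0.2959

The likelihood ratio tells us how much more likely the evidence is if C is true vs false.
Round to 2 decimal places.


Likelihood Ratio (LR) = P(E|C) / P(E|¬C)

LR = 0.8234 / 0.2959
   = 2.78

The evidence is 2.78 times more likely if C is true than if C is false.
LR > 1, so observing E raises the odds in favor of C.


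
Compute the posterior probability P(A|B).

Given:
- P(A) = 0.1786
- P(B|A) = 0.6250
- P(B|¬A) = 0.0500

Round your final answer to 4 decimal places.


Bayes' theorem: P(A|B) = P(B|A) × P(A) / P(B)

Step 1: Calculate P(B) using law of total probability
P(B) = P(B|A)P(A) + P(B|¬A)P(¬A)
     = 0.6250 × 0.1786 + 0.0500 × 0.8214
     = 0.11162500 + 0.04107000
     = 0.15269500

Step 2: Apply Bayes' theorem
P(A|B) = P(B|A) × P(A) / P(B)
       = 0.11162500 / 0.15269500
       = 0.7310


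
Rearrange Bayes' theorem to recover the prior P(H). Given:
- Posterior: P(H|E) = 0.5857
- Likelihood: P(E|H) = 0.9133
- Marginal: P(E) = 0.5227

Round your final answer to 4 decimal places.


From Bayes' theorem: P(H|E) = P(E|H) × P(H) / P(E)

Rearranging for P(H):
P(H) = P(H|E) × P(E) / P(E|H)
     = 0.5857 × 0.5227 / 0.9133
     = 0.30614539 / 0.9133
     = 0.3352


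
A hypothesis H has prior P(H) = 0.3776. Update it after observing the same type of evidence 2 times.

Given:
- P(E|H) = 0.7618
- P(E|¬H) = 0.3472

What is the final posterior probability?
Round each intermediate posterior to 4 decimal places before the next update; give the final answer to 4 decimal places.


Sequential Bayesian updating:

Initial prior: P(H) = 0.3776

Update 1:
  P(E) = 0.7618 × 0.3776 + 0.3472 × 0.6224 = 0.28765568 + 0.21609728 = 0.50375296
  P(H|E) = 0.28765568 / 0.50375296 = 0.5710

Update 2:
  P(E) = 0.7618 × 0.5710 + 0.3472 × 0.4290 = 0.43498780 + 0.14894880 = 0.58393660
  P(H|E) = 0.43498780 / 0.58393660 = 0.7449

Final posterior: 0.7449


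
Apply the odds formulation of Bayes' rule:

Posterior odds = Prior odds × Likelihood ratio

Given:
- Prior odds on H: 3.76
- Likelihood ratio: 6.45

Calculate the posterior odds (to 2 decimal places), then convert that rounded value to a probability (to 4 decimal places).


Step 1: Calculate posterior odds
Posterior odds = Prior odds × LR
               = 3.76 × 6.45
               = 24.25

Step 2: Convert to probability
P(H|E) = Posterior odds / (1 + Posterior odds)
       = 24.25 / (1 + 24.25)
       = 24.25 / 25.25
       = 0.9604

The evidence increased P(H) from 0.7899 to 0.9604.


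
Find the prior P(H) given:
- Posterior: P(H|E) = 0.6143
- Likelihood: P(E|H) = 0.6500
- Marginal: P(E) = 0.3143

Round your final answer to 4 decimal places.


From Bayes' theorem: P(H|E) = P(E|H) × P(H) / P(E)

Rearranging for P(H):
P(H) = P(H|E) × P(E) / P(E|H)
     = 0.6143 × 0.3143 / 0.6500
     = 0.19307449 / 0.6500
     = 0.2970


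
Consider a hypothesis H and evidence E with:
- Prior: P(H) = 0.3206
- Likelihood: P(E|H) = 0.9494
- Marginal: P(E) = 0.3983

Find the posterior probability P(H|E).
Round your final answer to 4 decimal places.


Using Bayes' theorem:

P(H|E) = P(E|H) × P(H) / P(E)
       = 0.9494 × 0.3206 / 0.3983
       = 0.30437764 / 0.3983
       = 0.7642

The evidence strengthens our belief in H.
Prior: 0.3206 → Posterior: 0.7642


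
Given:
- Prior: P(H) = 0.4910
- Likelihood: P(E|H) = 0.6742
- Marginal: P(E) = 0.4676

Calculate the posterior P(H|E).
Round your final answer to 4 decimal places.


Using Bayes' theorem:

P(H|E) = P(E|H) × P(H) / P(E)
       = 0.6742 × 0.4910 / 0.4676
       = 0.33103220 / 0.4676
       = 0.7079

The evidence strengthens our belief in H.
Prior: 0.4910 → Posterior: 0.7079


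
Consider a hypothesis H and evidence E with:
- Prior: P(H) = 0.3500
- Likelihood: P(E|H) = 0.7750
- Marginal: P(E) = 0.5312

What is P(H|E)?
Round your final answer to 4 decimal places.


Using Bayes' theorem:

P(H|E) = P(E|H) × P(H) / P(E)
       = 0.7750 × 0.3500 / 0.5312
       = 0.27125000 / 0.5312
       = 0.5106

The evidence strengthens our belief in H.
Prior: 0.3500 → Posterior: 0.5106


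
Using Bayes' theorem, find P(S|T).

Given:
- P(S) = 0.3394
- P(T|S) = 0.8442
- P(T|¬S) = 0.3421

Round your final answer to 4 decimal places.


Bayes' theorem: P(S|T) = P(T|S) × P(S) / P(T)

Step 1: Calculate P(T) using law of total probability
P(T) = P(T|S)P(S) + P(T|¬S)P(¬S)
     = 0.8442 × 0.3394 + 0.3421 × 0.6606
     = 0.28652148 + 0.22599126
     = 0.51251274

Step 2: Apply Bayes' theorem
P(S|T) = P(T|S) × P(S) / P(T)
       = 0.28652148 / 0.51251274
       = 0.5591


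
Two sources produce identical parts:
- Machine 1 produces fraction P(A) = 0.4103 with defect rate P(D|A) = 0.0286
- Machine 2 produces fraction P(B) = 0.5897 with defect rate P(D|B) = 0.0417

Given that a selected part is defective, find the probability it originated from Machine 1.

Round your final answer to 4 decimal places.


Let A = from Machine 1, D = defective

Given:
- P(A) = 0.4103, P(B) = 0.5897
- P(D|A) = 0.0286, P(D|B) = 0.0417

Step 1: Find P(D)
P(D) = P(D|A)P(A) + P(D|B)P(B)
     = 0.0286 × 0.4103 + 0.0417 × 0.5897
     = 0.01173458 + 0.02459049
     = 0.03632507

Step 2: Apply Bayes' theorem
P(A|D) = P(D|A)P(A) / P(D)
       = 0.01173458 / 0.03632507
       = 0.3230


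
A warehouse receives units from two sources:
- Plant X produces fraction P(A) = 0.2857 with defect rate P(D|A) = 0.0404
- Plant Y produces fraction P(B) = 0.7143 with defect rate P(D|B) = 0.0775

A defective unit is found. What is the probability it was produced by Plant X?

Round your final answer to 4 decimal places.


Let A = from Plant X, D = defective

Given:
- P(A) = 0.2857, P(B) = 0.7143
- P(D|A) = 0.0404, P(D|B) = 0.0775

Step 1: Find P(D)
P(D) = P(D|A)P(A) + P(D|B)P(B)
     = 0.0404 × 0.2857 + 0.0775 × 0.7143
     = 0.01154228 + 0.05535825
     = 0.06690053

Step 2: Apply Bayes' theorem
P(A|D) = P(D|A)P(A) / P(D)
       = 0.01154228 / 0.06690053
       = 0.1725


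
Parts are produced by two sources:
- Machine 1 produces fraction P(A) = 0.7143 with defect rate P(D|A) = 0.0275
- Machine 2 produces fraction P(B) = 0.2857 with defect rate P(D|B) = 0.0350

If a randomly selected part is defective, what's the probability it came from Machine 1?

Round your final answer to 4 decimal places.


Let A = from Machine 1, D = defective

Given:
- P(A) = 0.7143, P(B) = 0.2857
- P(D|A) = 0.0275, P(D|B) = 0.0350

Step 1: Find P(D)
P(D) = P(D|A)P(A) + P(D|B)P(B)
     = 0.0275 × 0.7143 + 0.0350 × 0.2857
     = 0.01964325 + 0.00999950
     = 0.02964275

Step 2: Apply Bayes' theorem
P(A|D) = P(D|A)P(A) / P(D)
       = 0.01964325 / 0.02964275
       = 0.6627


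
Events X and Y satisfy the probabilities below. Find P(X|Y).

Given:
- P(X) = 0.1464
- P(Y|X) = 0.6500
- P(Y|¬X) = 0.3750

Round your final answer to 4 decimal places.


Bayes' theorem: P(X|Y) = P(Y|X) × P(X) / P(Y)

Step 1: Calculate P(Y) using law of total probability
P(Y) = P(Y|X)P(X) + P(Y|¬X)P(¬X)
     = 0.6500 × 0.1464 + 0.3750 × 0.8536
     = 0.09516000 + 0.32010000
     = 0.41526000

Step 2: Apply Bayes' theorem
P(X|Y) = P(Y|X) × P(X) / P(Y)
       = 0.09516000 / 0.41526000
       = 0.2292


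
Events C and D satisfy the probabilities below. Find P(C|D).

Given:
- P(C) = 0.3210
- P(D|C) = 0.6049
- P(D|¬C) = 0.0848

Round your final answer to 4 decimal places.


Bayes' theorem: P(C|D) = P(D|C) × P(C) / P(D)

Step 1: Calculate P(D) using law of total probability
P(D) = P(D|C)P(C) + P(D|¬C)P(¬C)
     = 0.6049 × 0.3210 + 0.0848 × 0.6790
     = 0.19417290 + 0.05757920
     = 0.25175210

Step 2: Apply Bayes' theorem
P(C|D) = P(D|C) × P(C) / P(D)
       = 0.19417290 / 0.25175210
       = 0.7713


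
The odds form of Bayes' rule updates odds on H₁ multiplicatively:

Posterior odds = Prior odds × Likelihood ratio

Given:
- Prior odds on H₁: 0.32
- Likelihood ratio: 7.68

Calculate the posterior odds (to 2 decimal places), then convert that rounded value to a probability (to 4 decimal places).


Step 1: Calculate posterior odds
Posterior odds = Prior odds × LR
               = 0.32 × 7.68
               = 2.46

Step 2: Convert to probability
P(H₁|E) = Posterior odds / (1 + Posterior odds)
       = 2.46 / (1 + 2.46)
       = 2.46 / 3.46
       = 0.7110

The evidence increased P(H₁) from 0.2424 to 0.7110.


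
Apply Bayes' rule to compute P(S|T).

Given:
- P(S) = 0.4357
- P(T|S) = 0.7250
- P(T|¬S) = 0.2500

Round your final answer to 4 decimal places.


Bayes' theorem: P(S|T) = P(T|S) × P(S) / P(T)

Step 1: Calculate P(T) using law of total probability
P(T) = P(T|S)P(S) + P(T|¬S)P(¬S)
     = 0.7250 × 0.4357 + 0.2500 × 0.5643
     = 0.31588250 + 0.14107500
     = 0.45695750

Step 2: Apply Bayes' theorem
P(S|T) = P(T|S) × P(S) / P(T)
       = 0.31588250 / 0.45695750
       = 0.6913


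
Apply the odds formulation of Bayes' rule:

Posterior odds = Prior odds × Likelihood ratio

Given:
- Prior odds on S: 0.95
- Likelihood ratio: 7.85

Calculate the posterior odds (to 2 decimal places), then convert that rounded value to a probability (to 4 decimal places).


Step 1: Calculate posterior odds
Posterior odds = Prior odds × LR
               = 0.95 × 7.85
               = 7.46

Step 2: Convert to probability
P(S|E) = Posterior odds / (1 + Posterior odds)
       = 7.46 / (1 + 7.46)
       = 7.46 / 8.46
       = 0.8818

The evidence increased P(S) from 0.4872 to 0.8818.


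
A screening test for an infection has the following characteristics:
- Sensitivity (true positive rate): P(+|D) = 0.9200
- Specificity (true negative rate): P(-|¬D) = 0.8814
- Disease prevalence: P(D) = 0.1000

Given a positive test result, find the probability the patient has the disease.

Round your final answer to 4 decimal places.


Let D = has disease, + = positive test

Given:
- P(D) = 0.1000 (prevalence)
- P(+|D) = 0.9200 (sensitivity)
- P(-|¬D) = 0.8814 (specificity)
- P(+|¬D) = 0.1186 (false positive rate = 1 - specificity)

Step 1: Find P(+)
P(+) = P(+|D)P(D) + P(+|¬D)P(¬D)
     = 0.9200 × 0.1000 + 0.1186 × 0.9000
     = 0.09200000 + 0.10674000
     = 0.19874000

Step 2: Apply Bayes' theorem for P(D|+)
P(D|+) = P(+|D)P(D) / P(+)
       = 0.09200000 / 0.19874000
       = 0.4629


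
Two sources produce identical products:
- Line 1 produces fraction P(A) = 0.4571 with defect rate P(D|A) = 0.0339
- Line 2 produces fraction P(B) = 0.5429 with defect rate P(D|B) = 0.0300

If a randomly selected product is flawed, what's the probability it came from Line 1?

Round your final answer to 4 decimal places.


Let A = from Line 1, D = flawed

Given:
- P(A) = 0.4571, P(B) = 0.5429
- P(D|A) = 0.0339, P(D|B) = 0.0300

Step 1: Find P(D)
P(D) = P(D|A)P(A) + P(D|B)P(B)
     = 0.0339 × 0.4571 + 0.0300 × 0.5429
     = 0.01549569 + 0.01628700
     = 0.03178269

Step 2: Apply Bayes' theorem
P(A|D) = P(D|A)P(A) / P(D)
       = 0.01549569 / 0.03178269
       = 0.4876


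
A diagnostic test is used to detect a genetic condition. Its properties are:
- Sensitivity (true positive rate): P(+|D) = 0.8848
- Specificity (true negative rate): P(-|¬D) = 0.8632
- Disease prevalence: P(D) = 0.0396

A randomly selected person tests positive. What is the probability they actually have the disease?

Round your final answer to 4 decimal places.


Let D = has disease, + = positive test

Given:
- P(D) = 0.0396 (prevalence)
- P(+|D) = 0.8848 (sensitivity)
- P(-|¬D) = 0.8632 (specificity)
- P(+|¬D) = 0.1368 (false positive rate = 1 - specificity)

Step 1: Find P(+)
P(+) = P(+|D)P(D) + P(+|¬D)P(¬D)
     = 0.8848 × 0.0396 + 0.1368 × 0.9604
     = 0.03503808 + 0.13138272
     = 0.16642080

Step 2: Apply Bayes' theorem for P(D|+)
P(D|+) = P(+|D)P(D) / P(+)
       = 0.03503808 / 0.16642080
       = 0.2105


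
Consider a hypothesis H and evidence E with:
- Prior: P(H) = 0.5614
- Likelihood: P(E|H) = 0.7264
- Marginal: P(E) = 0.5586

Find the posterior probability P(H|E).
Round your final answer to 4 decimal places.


Using Bayes' theorem:

P(H|E) = P(E|H) × P(H) / P(E)
       = 0.7264 × 0.5614 / 0.5586
       = 0.40780096 / 0.5586
       = 0.7300

The evidence strengthens our belief in H.
Prior: 0.5614 → Posterior: 0.7300


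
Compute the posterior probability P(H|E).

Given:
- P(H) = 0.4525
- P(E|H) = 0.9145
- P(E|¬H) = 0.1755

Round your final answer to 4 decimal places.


Bayes' theorem: P(H|E) = P(E|H) × P(H) / P(E)

Step 1: Calculate P(E) using law of total probability
P(E) = P(E|H)P(H) + P(E|¬H)P(¬H)
     = 0.9145 × 0.4525 + 0.1755 × 0.5475
     = 0.41381125 + 0.09608625
     = 0.50989750

Step 2: Apply Bayes' theorem
P(H|E) = P(E|H) × P(H) / P(E)
       = 0.41381125 / 0.50989750
       = 0.8116


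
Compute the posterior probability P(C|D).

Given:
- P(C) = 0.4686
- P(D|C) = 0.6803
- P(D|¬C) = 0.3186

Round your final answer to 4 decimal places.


Bayes' theorem: P(C|D) = P(D|C) × P(C) / P(D)

Step 1: Calculate P(D) using law of total probability
P(D) = P(D|C)P(C) + P(D|¬C)P(¬C)
     = 0.6803 × 0.4686 + 0.3186 × 0.5314
     = 0.31878858 + 0.16930404
     = 0.48809262

Step 2: Apply Bayes' theorem
P(C|D) = P(D|C) × P(C) / P(D)
       = 0.31878858 / 0.48809262
       = 0.6531


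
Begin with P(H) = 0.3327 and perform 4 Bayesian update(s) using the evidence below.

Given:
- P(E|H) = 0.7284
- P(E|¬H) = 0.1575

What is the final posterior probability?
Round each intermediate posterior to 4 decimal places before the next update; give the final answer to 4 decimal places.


Sequential Bayesian updating:

Initial prior: P(H) = 0.3327

Update 1:
  P(E) = 0.7284 × 0.3327 + 0.1575 × 0.6673 = 0.24233868 + 0.10509975 = 0.34743843
  P(H|E) = 0.24233868 / 0.34743843 = 0.6975

Update 2:
  P(E) = 0.7284 × 0.6975 + 0.1575 × 0.3025 = 0.50805900 + 0.04764375 = 0.55570275
  P(H|E) = 0.50805900 / 0.55570275 = 0.9143

Update 3:
  P(E) = 0.7284 × 0.9143 + 0.1575 × 0.0857 = 0.66597612 + 0.01349775 = 0.67947387
  P(H|E) = 0.66597612 / 0.67947387 = 0.9801

Update 4:
  P(E) = 0.7284 × 0.9801 + 0.1575 × 0.0199 = 0.71390484 + 0.00313425 = 0.71703909
  P(H|E) = 0.71390484 / 0.71703909 = 0.9956

Final posterior: 0.9956


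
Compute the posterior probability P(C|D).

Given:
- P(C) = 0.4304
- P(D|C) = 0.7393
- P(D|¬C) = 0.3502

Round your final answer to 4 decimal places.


Bayes' theorem: P(C|D) = P(D|C) × P(C) / P(D)

Step 1: Calculate P(D) using law of total probability
P(D) = P(D|C)P(C) + P(D|¬C)P(¬C)
     = 0.7393 × 0.4304 + 0.3502 × 0.5696
     = 0.31819472 + 0.19947392
     = 0.51766864

Step 2: Apply Bayes' theorem
P(C|D) = P(D|C) × P(C) / P(D)
       = 0.31819472 / 0.51766864
       = 0.6147


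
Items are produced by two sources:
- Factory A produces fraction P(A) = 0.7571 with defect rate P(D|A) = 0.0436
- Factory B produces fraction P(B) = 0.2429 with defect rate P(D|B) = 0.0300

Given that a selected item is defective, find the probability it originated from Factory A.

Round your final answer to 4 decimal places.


Let A = from Factory A, D = defective

Given:
- P(A) = 0.7571, P(B) = 0.2429
- P(D|A) = 0.0436, P(D|B) = 0.0300

Step 1: Find P(D)
P(D) = P(D|A)P(A) + P(D|B)P(B)
     = 0.0436 × 0.7571 + 0.0300 × 0.2429
     = 0.03300956 + 0.00728700
     = 0.04029656

Step 2: Apply Bayes' theorem
P(A|D) = P(D|A)P(A) / P(D)
       = 0.03300956 / 0.04029656
       = 0.8192


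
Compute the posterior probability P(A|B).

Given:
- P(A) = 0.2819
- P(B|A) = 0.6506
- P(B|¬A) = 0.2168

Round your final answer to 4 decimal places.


Bayes' theorem: P(A|B) = P(B|A) × P(A) / P(B)

Step 1: Calculate P(B) using law of total probability
P(B) = P(B|A)P(A) + P(B|¬A)P(¬A)
     = 0.6506 × 0.2819 + 0.2168 × 0.7181
     = 0.18340414 + 0.15568408
     = 0.33908822

Step 2: Apply Bayes' theorem
P(A|B) = P(B|A) × P(A) / P(B)
       = 0.18340414 / 0.33908822
       = 0.5409


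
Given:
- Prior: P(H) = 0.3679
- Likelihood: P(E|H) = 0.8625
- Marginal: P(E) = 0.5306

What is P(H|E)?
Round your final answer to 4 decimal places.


Using Bayes' theorem:

P(H|E) = P(E|H) × P(H) / P(E)
       = 0.8625 × 0.3679 / 0.5306
       = 0.31731375 / 0.5306
       = 0.5980

The evidence strengthens our belief in H.
Prior: 0.3679 → Posterior: 0.5980


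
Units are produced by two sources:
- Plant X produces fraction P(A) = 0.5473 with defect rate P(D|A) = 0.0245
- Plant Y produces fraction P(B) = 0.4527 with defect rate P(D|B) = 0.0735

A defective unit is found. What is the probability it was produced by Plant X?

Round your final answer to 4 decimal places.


Let A = from Plant X, D = defective

Given:
- P(A) = 0.5473, P(B) = 0.4527
- P(D|A) = 0.0245, P(D|B) = 0.0735

Step 1: Find P(D)
P(D) = P(D|A)P(A) + P(D|B)P(B)
     = 0.0245 × 0.5473 + 0.0735 × 0.4527
     = 0.01340885 + 0.03327345
     = 0.04668230

Step 2: Apply Bayes' theorem
P(A|D) = P(D|A)P(A) / P(D)
       = 0.01340885 / 0.04668230
       = 0.2872


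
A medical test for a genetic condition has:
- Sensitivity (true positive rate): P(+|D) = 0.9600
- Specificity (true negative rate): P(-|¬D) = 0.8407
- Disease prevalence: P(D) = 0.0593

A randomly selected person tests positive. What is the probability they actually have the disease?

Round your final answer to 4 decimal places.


Let D = has disease, + = positive test

Given:
- P(D) = 0.0593 (prevalence)
- P(+|D) = 0.9600 (sensitivity)
- P(-|¬D) = 0.8407 (specificity)
- P(+|¬D) = 0.1593 (false positive rate = 1 - specificity)

Step 1: Find P(+)
P(+) = P(+|D)P(D) + P(+|¬D)P(¬D)
     = 0.9600 × 0.0593 + 0.1593 × 0.9407
     = 0.05692800 + 0.14985351
     = 0.20678151

Step 2: Apply Bayes' theorem for P(D|+)
P(D|+) = P(+|D)P(D) / P(+)
       = 0.05692800 / 0.20678151
       = 0.2753


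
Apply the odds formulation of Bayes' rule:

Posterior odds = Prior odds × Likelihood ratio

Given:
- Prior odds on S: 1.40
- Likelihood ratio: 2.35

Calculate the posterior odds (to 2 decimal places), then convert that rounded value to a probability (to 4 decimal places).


Step 1: Calculate posterior odds
Posterior odds = Prior odds × LR
               = 1.40 × 2.35
               = 3.29

Step 2: Convert to probability
P(S|E) = Posterior odds / (1 + Posterior odds)
       = 3.29 / (1 + 3.29)
       = 3.29 / 4.29
       = 0.7669

The evidence increased P(S) from 0.5833 to 0.7669.


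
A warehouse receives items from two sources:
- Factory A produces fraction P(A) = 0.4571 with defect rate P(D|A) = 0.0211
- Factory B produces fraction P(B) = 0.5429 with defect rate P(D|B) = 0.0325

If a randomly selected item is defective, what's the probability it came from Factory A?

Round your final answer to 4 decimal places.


Let A = from Factory A, D = defective

Given:
- P(A) = 0.4571, P(B) = 0.5429
- P(D|A) = 0.0211, P(D|B) = 0.0325

Step 1: Find P(D)
P(D) = P(D|A)P(A) + P(D|B)P(B)
     = 0.0211 × 0.4571 + 0.0325 × 0.5429
     = 0.00964481 + 0.01764425
     = 0.02728906

Step 2: Apply Bayes' theorem
P(A|D) = P(D|A)P(A) / P(D)
       = 0.00964481 / 0.02728906
       = 0.3534


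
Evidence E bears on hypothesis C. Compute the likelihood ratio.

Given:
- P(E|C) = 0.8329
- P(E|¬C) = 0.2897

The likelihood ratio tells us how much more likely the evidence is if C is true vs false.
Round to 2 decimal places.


Likelihood Ratio (LR) = P(E|C) / P(E|¬C)

LR = 0.8329 / 0.2897
   = 2.88

The evidence is 2.88 times more likely if C is true than if C is false.
Because LR exceeds 1, E is evidence for C.


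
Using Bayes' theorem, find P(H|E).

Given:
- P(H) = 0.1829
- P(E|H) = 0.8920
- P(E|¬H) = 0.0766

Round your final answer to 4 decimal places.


Bayes' theorem: P(H|E) = P(E|H) × P(H) / P(E)

Step 1: Calculate P(E) using law of total probability
P(E) = P(E|H)P(H) + P(E|¬H)P(¬H)
     = 0.8920 × 0.1829 + 0.0766 × 0.8171
     = 0.16314680 + 0.06258986
     = 0.22573666

Step 2: Apply Bayes' theorem
P(H|E) = P(E|H) × P(H) / P(E)
       = 0.16314680 / 0.22573666
       = 0.7227


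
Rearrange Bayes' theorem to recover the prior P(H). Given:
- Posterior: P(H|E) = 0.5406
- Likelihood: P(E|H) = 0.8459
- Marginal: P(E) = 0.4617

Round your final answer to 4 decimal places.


From Bayes' theorem: P(H|E) = P(E|H) × P(H) / P(E)

Rearranging for P(H):
P(H) = P(H|E) × P(E) / P(E|H)
     = 0.5406 × 0.4617 / 0.8459
     = 0.24959502 / 0.8459
     = 0.2951


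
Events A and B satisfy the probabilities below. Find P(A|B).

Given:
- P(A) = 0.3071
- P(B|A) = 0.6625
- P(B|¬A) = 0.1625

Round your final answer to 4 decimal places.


Bayes' theorem: P(A|B) = P(B|A) × P(A) / P(B)

Step 1: Calculate P(B) using law of total probability
P(B) = P(B|A)P(A) + P(B|¬A)P(¬A)
     = 0.6625 × 0.3071 + 0.1625 × 0.6929
     = 0.20345375 + 0.11259625
     = 0.31605000

Step 2: Apply Bayes' theorem
P(A|B) = P(B|A) × P(A) / P(B)
       = 0.20345375 / 0.31605000
       = 0.6437


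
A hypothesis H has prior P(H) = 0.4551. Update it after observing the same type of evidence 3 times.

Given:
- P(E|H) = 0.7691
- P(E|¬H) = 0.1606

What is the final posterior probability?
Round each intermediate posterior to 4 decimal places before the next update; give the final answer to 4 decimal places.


Sequential Bayesian updating:

Initial prior: P(H) = 0.4551

Update 1:
  P(E) = 0.7691 × 0.4551 + 0.1606 × 0.5449 = 0.35001741 + 0.08751094 = 0.43752835
  P(H|E) = 0.35001741 / 0.43752835 = 0.8000

Update 2:
  P(E) = 0.7691 × 0.8000 + 0.1606 × 0.2000 = 0.61528000 + 0.03212000 = 0.64740000
  P(H|E) = 0.61528000 / 0.64740000 = 0.9504

Update 3:
  P(E) = 0.7691 × 0.9504 + 0.1606 × 0.0496 = 0.73095264 + 0.00796576 = 0.73891840
  P(H|E) = 0.73095264 / 0.73891840 = 0.9892

Final posterior: 0.9892


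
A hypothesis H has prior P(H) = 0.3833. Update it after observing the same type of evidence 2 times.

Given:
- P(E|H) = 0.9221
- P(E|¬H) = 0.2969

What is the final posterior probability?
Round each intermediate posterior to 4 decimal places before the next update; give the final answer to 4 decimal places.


Sequential Bayesian updating:

Initial prior: P(H) = 0.3833

Update 1:
  P(E) = 0.9221 × 0.3833 + 0.2969 × 0.6167 = 0.35344093 + 0.18309823 = 0.53653916
  P(H|E) = 0.35344093 / 0.53653916 = 0.6587

Update 2:
  P(E) = 0.9221 × 0.6587 + 0.2969 × 0.3413 = 0.60738727 + 0.10133197 = 0.70871924
  P(H|E) = 0.60738727 / 0.70871924 = 0.8570

Final posterior: 0.8570


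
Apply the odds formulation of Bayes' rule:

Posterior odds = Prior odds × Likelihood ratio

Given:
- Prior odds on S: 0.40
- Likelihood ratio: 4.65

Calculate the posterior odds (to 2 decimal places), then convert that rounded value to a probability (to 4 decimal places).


Step 1: Calculate posterior odds
Posterior odds = Prior odds × LR
               = 0.40 × 4.65
               = 1.86

Step 2: Convert to probability
P(S|E) = Posterior odds / (1 + Posterior odds)
       = 1.86 / (1 + 1.86)
       = 1.86 / 2.86
       = 0.6503

The evidence increased P(S) from 0.2857 to 0.6503.


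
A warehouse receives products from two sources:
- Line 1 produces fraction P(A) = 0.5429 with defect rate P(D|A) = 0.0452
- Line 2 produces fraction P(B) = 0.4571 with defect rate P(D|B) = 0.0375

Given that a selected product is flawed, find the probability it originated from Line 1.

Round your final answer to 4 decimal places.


Let A = from Line 1, D = flawed

Given:
- P(A) = 0.5429, P(B) = 0.4571
- P(D|A) = 0.0452, P(D|B) = 0.0375

Step 1: Find P(D)
P(D) = P(D|A)P(A) + P(D|B)P(B)
     = 0.0452 × 0.5429 + 0.0375 × 0.4571
     = 0.02453908 + 0.01714125
     = 0.04168033

Step 2: Apply Bayes' theorem
P(A|D) = P(D|A)P(A) / P(D)
       = 0.02453908 / 0.04168033
       = 0.5887


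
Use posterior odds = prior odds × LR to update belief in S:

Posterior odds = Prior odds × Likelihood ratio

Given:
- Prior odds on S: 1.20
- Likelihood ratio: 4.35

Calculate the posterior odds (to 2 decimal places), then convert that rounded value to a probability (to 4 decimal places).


Step 1: Calculate posterior odds
Posterior odds = Prior odds × LR
               = 1.20 × 4.35
               = 5.22

Step 2: Convert to probability
P(S|E) = Posterior odds / (1 + Posterior odds)
       = 5.22 / (1 + 5.22)
       = 5.22 / 6.22
       = 0.8392

The evidence increased P(S) from 0.5455 to 0.8392.


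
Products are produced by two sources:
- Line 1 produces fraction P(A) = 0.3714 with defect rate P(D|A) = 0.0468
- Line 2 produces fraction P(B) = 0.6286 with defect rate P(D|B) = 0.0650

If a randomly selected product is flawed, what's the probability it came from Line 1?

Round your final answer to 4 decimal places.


Let A = from Line 1, D = flawed

Given:
- P(A) = 0.3714, P(B) = 0.6286
- P(D|A) = 0.0468, P(D|B) = 0.0650

Step 1: Find P(D)
P(D) = P(D|A)P(A) + P(D|B)P(B)
     = 0.0468 × 0.3714 + 0.0650 × 0.6286
     = 0.01738152 + 0.04085900
     = 0.05824052

Step 2: Apply Bayes' theorem
P(A|D) = P(D|A)P(A) / P(D)
       = 0.01738152 / 0.05824052
       = 0.2984


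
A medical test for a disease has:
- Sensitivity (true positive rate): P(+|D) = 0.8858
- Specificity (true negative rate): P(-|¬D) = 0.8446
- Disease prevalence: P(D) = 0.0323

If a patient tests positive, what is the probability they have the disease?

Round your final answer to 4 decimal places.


Let D = has disease, + = positive test

Given:
- P(D) = 0.0323 (prevalence)
- P(+|D) = 0.8858 (sensitivity)
- P(-|¬D) = 0.8446 (specificity)
- P(+|¬D) = 0.1554 (false positive rate = 1 - specificity)

Step 1: Find P(+)
P(+) = P(+|D)P(D) + P(+|¬D)P(¬D)
     = 0.8858 × 0.0323 + 0.1554 × 0.9677
     = 0.02861134 + 0.15038058
     = 0.17899192

Step 2: Apply Bayes' theorem for P(D|+)
P(D|+) = P(+|D)P(D) / P(+)
       = 0.02861134 / 0.17899192
       = 0.1598


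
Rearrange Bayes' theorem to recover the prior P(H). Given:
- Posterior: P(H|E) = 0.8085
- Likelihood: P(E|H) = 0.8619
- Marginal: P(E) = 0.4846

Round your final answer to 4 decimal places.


From Bayes' theorem: P(H|E) = P(E|H) × P(H) / P(E)

Rearranging for P(H):
P(H) = P(H|E) × P(E) / P(E|H)
     = 0.8085 × 0.4846 / 0.8619
     = 0.39179910 / 0.8619
     = 0.4546


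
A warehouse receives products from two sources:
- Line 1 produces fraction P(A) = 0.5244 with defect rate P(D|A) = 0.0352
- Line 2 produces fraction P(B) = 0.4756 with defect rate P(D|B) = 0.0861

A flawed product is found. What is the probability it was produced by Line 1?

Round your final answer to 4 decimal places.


Let A = from Line 1, D = flawed

Given:
- P(A) = 0.5244, P(B) = 0.4756
- P(D|A) = 0.0352, P(D|B) = 0.0861

Step 1: Find P(D)
P(D) = P(D|A)P(A) + P(D|B)P(B)
     = 0.0352 × 0.5244 + 0.0861 × 0.4756
     = 0.01845888 + 0.04094916
     = 0.05940804

Step 2: Apply Bayes' theorem
P(A|D) = P(D|A)P(A) / P(D)
       = 0.01845888 / 0.05940804
       = 0.3107


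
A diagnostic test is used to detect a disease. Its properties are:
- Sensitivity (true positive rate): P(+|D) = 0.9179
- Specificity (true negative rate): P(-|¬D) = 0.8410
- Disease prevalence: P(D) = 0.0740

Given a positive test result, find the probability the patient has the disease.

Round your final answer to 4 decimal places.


Let D = has disease, + = positive test

Given:
- P(D) = 0.0740 (prevalence)
- P(+|D) = 0.9179 (sensitivity)
- P(-|¬D) = 0.8410 (specificity)
- P(+|¬D) = 0.1590 (false positive rate = 1 - specificity)

Step 1: Find P(+)
P(+) = P(+|D)P(D) + P(+|¬D)P(¬D)
     = 0.9179 × 0.0740 + 0.1590 × 0.9260
     = 0.06792460 + 0.14723400
     = 0.21515860

Step 2: Apply Bayes' theorem for P(D|+)
P(D|+) = P(+|D)P(D) / P(+)
       = 0.06792460 / 0.21515860
       = 0.3157


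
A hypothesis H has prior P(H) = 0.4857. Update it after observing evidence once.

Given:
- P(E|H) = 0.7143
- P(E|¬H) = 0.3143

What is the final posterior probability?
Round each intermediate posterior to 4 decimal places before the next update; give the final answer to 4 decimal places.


Sequential Bayesian updating:

Initial prior: P(H) = 0.4857

Update 1:
  P(E) = 0.7143 × 0.4857 + 0.3143 × 0.5143 = 0.34693551 + 0.16164449 = 0.50858000
  P(H|E) = 0.34693551 / 0.50858000 = 0.6822

Final posterior: 0.6822


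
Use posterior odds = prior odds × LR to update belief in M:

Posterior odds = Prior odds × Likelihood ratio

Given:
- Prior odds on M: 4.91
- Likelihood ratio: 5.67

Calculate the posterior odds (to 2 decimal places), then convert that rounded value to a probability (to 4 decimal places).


Step 1: Calculate posterior odds
Posterior odds = Prior odds × LR
               = 4.91 × 5.67
               = 27.84

Step 2: Convert to probability
P(M|E) = Posterior odds / (1 + Posterior odds)
       = 27.84 / (1 + 27.84)
       = 27.84 / 28.84
       = 0.9653

The evidence increased P(M) from 0.8308 to 0.9653.


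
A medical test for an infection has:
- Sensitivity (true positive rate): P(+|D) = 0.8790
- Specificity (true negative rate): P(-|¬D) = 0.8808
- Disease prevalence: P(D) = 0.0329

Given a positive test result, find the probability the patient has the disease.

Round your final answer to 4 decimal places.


Let D = has disease, + = positive test

Given:
- P(D) = 0.0329 (prevalence)
- P(+|D) = 0.8790 (sensitivity)
- P(-|¬D) = 0.8808 (specificity)
- P(+|¬D) = 0.1192 (false positive rate = 1 - specificity)

Step 1: Find P(+)
P(+) = P(+|D)P(D) + P(+|¬D)P(¬D)
     = 0.8790 × 0.0329 + 0.1192 × 0.9671
     = 0.02891910 + 0.11527832
     = 0.14419742

Step 2: Apply Bayes' theorem for P(D|+)
P(D|+) = P(+|D)P(D) / P(+)
       = 0.02891910 / 0.14419742
       = 0.2006


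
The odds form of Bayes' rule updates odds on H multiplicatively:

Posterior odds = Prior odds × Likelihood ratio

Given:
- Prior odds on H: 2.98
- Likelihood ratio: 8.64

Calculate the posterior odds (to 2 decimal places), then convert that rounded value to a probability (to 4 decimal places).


Step 1: Calculate posterior odds
Posterior odds = Prior odds × LR
               = 2.98 × 8.64
               = 25.75

Step 2: Convert to probability
P(H|E) = Posterior odds / (1 + Posterior odds)
       = 25.75 / (1 + 25.75)
       = 25.75 / 26.75
       = 0.9626

The evidence increased P(H) from 0.7487 to 0.9626.


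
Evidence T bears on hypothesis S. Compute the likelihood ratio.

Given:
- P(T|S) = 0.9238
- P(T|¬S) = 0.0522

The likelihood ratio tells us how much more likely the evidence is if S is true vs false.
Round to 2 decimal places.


Likelihood Ratio (LR) = P(T|S) / P(T|¬S)

LR = 0.9238 / 0.0522
   = 17.70

The evidence is 17.70 times more likely if S is true than if S is false.
Since LR > 1, the evidence supports S over ¬S.


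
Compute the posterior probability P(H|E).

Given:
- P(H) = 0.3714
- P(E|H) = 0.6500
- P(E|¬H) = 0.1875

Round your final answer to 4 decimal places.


Bayes' theorem: P(H|E) = P(E|H) × P(H) / P(E)

Step 1: Calculate P(E) using law of total probability
P(E) = P(E|H)P(H) + P(E|¬H)P(¬H)
     = 0.6500 × 0.3714 + 0.1875 × 0.6286
     = 0.24141000 + 0.11786250
     = 0.35927250

Step 2: Apply Bayes' theorem
P(H|E) = P(E|H) × P(H) / P(E)
       = 0.24141000 / 0.35927250
       = 0.6719


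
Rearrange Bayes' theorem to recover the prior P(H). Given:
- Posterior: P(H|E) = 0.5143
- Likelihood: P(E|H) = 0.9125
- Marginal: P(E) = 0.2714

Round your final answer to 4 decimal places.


From Bayes' theorem: P(H|E) = P(E|H) × P(H) / P(E)

Rearranging for P(H):
P(H) = P(H|E) × P(E) / P(E|H)
     = 0.5143 × 0.2714 / 0.9125
     = 0.13958102 / 0.9125
     = 0.1530


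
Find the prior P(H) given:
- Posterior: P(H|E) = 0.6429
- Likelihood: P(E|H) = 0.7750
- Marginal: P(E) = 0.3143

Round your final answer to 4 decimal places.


From Bayes' theorem: P(H|E) = P(E|H) × P(H) / P(E)

Rearranging for P(H):
P(H) = P(H|E) × P(E) / P(E|H)
     = 0.6429 × 0.3143 / 0.7750
     = 0.20206347 / 0.7750
     = 0.2607


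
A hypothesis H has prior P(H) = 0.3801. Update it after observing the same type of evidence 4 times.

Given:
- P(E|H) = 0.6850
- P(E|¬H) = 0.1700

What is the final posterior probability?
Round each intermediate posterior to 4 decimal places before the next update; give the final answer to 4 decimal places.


Sequential Bayesian updating:

Initial prior: P(H) = 0.3801

Update 1:
  P(E) = 0.6850 × 0.3801 + 0.1700 × 0.6199 = 0.26036850 + 0.10538300 = 0.36575150
  P(H|E) = 0.26036850 / 0.36575150 = 0.7119

Update 2:
  P(E) = 0.6850 × 0.7119 + 0.1700 × 0.2881 = 0.48765150 + 0.04897700 = 0.53662850
  P(H|E) = 0.48765150 / 0.53662850 = 0.9087

Update 3:
  P(E) = 0.6850 × 0.9087 + 0.1700 × 0.0913 = 0.62245950 + 0.01552100 = 0.63798050
  P(H|E) = 0.62245950 / 0.63798050 = 0.9757

Update 4:
  P(E) = 0.6850 × 0.9757 + 0.1700 × 0.0243 = 0.66835450 + 0.00413100 = 0.67248550
  P(H|E) = 0.66835450 / 0.67248550 = 0.9939

Final posterior: 0.9939


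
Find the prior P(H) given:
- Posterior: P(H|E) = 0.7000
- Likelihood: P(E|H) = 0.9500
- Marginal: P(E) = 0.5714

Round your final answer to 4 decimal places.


From Bayes' theorem: P(H|E) = P(E|H) × P(H) / P(E)

Rearranging for P(H):
P(H) = P(H|E) × P(E) / P(E|H)
     = 0.7000 × 0.5714 / 0.9500
     = 0.39998000 / 0.9500
     = 0.4210


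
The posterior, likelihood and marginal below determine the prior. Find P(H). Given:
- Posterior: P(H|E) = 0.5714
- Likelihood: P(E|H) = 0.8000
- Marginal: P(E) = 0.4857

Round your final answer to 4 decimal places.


From Bayes' theorem: P(H|E) = P(E|H) × P(H) / P(E)

Rearranging for P(H):
P(H) = P(H|E) × P(E) / P(E|H)
     = 0.5714 × 0.4857 / 0.8000
     = 0.27752898 / 0.8000
     = 0.3469


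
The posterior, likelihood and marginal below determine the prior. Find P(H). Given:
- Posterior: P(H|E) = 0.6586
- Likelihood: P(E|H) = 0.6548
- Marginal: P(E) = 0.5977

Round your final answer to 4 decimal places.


From Bayes' theorem: P(H|E) = P(E|H) × P(H) / P(E)

Rearranging for P(H):
P(H) = P(H|E) × P(E) / P(E|H)
     = 0.6586 × 0.5977 / 0.6548
     = 0.39364522 / 0.6548
     = 0.6012


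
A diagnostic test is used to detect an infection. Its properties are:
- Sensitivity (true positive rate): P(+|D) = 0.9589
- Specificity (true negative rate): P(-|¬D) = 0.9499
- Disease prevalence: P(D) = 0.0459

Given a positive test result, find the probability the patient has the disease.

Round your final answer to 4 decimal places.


Let D = has disease, + = positive test

Given:
- P(D) = 0.0459 (prevalence)
- P(+|D) = 0.9589 (sensitivity)
- P(-|¬D) = 0.9499 (specificity)
- P(+|¬D) = 0.0501 (false positive rate = 1 - specificity)

Step 1: Find P(+)
P(+) = P(+|D)P(D) + P(+|¬D)P(¬D)
     = 0.9589 × 0.0459 + 0.0501 × 0.9541
     = 0.04401351 + 0.04780041
     = 0.09181392

Step 2: Apply Bayes' theorem for P(D|+)
P(D|+) = P(+|D)P(D) / P(+)
       = 0.04401351 / 0.09181392
       = 0.4794


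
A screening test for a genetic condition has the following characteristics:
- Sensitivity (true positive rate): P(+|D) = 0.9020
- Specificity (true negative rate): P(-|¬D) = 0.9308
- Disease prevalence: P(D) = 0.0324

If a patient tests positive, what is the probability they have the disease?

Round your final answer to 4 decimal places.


Let D = has disease, + = positive test

Given:
- P(D) = 0.0324 (prevalence)
- P(+|D) = 0.9020 (sensitivity)
- P(-|¬D) = 0.9308 (specificity)
- P(+|¬D) = 0.0692 (false positive rate = 1 - specificity)

Step 1: Find P(+)
P(+) = P(+|D)P(D) + P(+|¬D)P(¬D)
     = 0.9020 × 0.0324 + 0.0692 × 0.9676
     = 0.02922480 + 0.06695792
     = 0.09618272

Step 2: Apply Bayes' theorem for P(D|+)
P(D|+) = P(+|D)P(D) / P(+)
       = 0.02922480 / 0.09618272
       = 0.3038
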